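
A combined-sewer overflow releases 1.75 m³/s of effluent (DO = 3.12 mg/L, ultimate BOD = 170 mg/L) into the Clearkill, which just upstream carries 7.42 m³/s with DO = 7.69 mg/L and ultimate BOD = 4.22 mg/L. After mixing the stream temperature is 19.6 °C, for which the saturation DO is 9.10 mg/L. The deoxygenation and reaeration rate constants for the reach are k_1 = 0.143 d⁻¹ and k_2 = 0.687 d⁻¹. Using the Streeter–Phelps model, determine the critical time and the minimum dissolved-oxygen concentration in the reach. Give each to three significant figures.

t_c ≈ 2.38 d; minimum DO ≈ 3.79 mg/L

Mixed DO = (7.42×7.69 + 1.75×3.12)/(7.42+1.75) = 62.52/9.170 = 6.818 mg/L.
Mixed L₀ = (7.42×4.22 + 1.75×170)/(9.170) = 328.8/9.170 = 35.86 mg/L.
Initial deficit D₀ = C_s − DO₀ = 9.10 − 6.818 = 2.282 mg/L.
t_c = (1/0.5440) ln[(0.687/0.143)(1 − 2.282×0.5440/(0.143×35.86))] = 1.838 × ln(3.641) = 2.375 d.
D_c = (0.143/0.687) × 35.86 × e^(−0.143×2.375) = 0.2082 × 35.86 × 0.7120 = 5.314 mg/L.
Minimum DO = 9.10 − 5.314 = 3.786 mg/L.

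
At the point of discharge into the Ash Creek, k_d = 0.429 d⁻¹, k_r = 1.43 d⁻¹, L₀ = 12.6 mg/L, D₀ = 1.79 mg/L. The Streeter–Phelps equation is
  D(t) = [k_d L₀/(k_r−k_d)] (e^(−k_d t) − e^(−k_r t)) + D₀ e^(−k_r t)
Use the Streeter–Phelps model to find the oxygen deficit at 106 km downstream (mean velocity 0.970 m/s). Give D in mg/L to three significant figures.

D ≈ 2.55 mg/L

Travel time t = x/v = 106 km / (0.970 m/s) = 106000 m / 0.970 m/s = 109300 s = 1.265 d.
k_d L₀/(k_r−k_d) = 0.429×12.6/(1.43−0.429) = 5.405/1.001 = 5.400 mg/L.
e^(−k_d t) = e^(−0.429×1.265) = 0.5812; e^(−k_r t) = e^(−1.43×1.265) = 0.1639.
D = 5.400 × (0.5812 − 0.1639) + 1.79 × 0.1639 = 2.254 + 0.2933 = 2.547 mg/L.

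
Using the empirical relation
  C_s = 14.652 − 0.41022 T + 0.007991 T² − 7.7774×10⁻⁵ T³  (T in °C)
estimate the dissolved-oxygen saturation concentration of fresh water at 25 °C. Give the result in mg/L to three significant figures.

C_s = 14.652 − 0.41022×25 + 0.007991×25² − 7.7774×10⁻⁵×25³ = 8.176 mg/L.

C_s ≈ 8.18 mg/L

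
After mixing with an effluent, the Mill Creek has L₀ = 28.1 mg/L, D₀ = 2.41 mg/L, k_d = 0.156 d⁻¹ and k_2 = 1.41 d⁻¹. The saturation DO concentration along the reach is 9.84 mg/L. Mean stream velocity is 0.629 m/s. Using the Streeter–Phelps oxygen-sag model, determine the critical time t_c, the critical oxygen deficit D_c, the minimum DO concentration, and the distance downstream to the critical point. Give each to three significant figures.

With k_2/k_d = 9.038 and 1 − D₀(k_2−k_d)/(k_d L₀) = 0.3106,
t_c = ln(9.038 × 0.3106) / (1.41 − 0.156) = ln(2.807) / 1.254 = 1.032/1.254 = 0.8231 d.
L(t_c) = L₀ e^(−k_d t_c) = 28.1 × 0.8795 = 24.71 mg/L, and at the critical point k_2 D_c = k_d L, so D_c = (0.156/1.41) × 24.71 = 2.734 mg/L.
Minimum DO = C_s − D_c = 9.84 − 2.734 = 7.106 mg/L.
x_c = v t_c = 0.629 m/s × 0.8231 d × 86400 s/d = 44730 m ≈ 44.7 km.

t_c ≈ 0.823 d; D_c ≈ 2.73 mg/L; min DO ≈ 7.11 mg/L; x_c ≈ 44.7 km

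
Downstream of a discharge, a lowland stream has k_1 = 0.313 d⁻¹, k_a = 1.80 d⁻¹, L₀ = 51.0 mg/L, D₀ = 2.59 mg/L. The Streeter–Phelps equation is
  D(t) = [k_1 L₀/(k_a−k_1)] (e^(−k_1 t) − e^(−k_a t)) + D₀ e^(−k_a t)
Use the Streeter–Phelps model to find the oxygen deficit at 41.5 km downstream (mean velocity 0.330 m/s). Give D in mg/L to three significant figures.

D ≈ 6.21 mg/L

Travel time t = x/v = 41.5 km / (0.330 m/s) = 41500 m / 0.330 m/s = 125800 s = 1.456 d.
k_1 L₀/(k_a−k_1) = 0.313×51.0/(1.80−0.313) = 15.96/1.487 = 10.74 mg/L.
e^(−k_1 t) = e^(−0.313×1.456) = 0.6341; e^(−k_a t) = e^(−1.80×1.456) = 0.07281.
D = 10.74 × (0.6341 − 0.07281) + 2.59 × 0.07281 = 6.025 + 0.1886 = 6.214 mg/L.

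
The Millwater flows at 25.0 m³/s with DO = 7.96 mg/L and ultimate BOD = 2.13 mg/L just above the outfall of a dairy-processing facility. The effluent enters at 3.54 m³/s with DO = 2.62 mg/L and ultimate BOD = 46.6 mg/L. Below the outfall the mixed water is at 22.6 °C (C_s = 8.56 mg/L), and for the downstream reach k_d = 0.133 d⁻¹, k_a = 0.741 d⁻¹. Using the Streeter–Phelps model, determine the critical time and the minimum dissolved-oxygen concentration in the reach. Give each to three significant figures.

Mixed DO = (25.0×7.96 + 3.54×2.62)/(25.0+3.54) = 208.3/28.54 = 7.298 mg/L.
Mixed L₀ = (25.0×2.13 + 3.54×46.6)/(28.54) = 218.2/28.54 = 7.646 mg/L.
Initial deficit D₀ = C_s − DO₀ = 8.56 − 7.298 = 1.262 mg/L.
t_c = (1/0.6080) ln[(0.741/0.133)(1 − 1.262×0.6080/(0.133×7.646))] = 1.645 × ln(1.366) = 0.5134 d.
D_c = (0.133/0.741) × 7.646 × e^(−0.133×0.5134) = 0.1795 × 7.646 × 0.9340 = 1.282 mg/L.
Minimum DO = 8.56 − 1.282 = 7.278 mg/L.

t_c ≈ 0.513 d; minimum DO ≈ 7.28 mg/L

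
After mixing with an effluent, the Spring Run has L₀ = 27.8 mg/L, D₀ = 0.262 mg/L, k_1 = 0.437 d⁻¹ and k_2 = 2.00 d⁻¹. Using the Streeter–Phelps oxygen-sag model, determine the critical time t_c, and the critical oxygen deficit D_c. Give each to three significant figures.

t_c = [1/(k_2−k_1)] ln[(k_2/k_1)(1 − D₀(k_2−k_1)/(k_1 L₀))]
= [1/(2.00−0.437)] ln[(2.00/0.437)(1 − 0.262×1.563/(0.437×27.8))]
= (1/1.563) ln[4.577 × 0.9663] = 0.6398 × ln(4.422) = 0.6398 × 1.487 = 0.9512 d.
L(t_c) = L₀ e^(−k_1 t_c) = 27.8 × 0.6599 = 18.35 mg/L, and at the critical point k_2 D_c = k_1 L, so D_c = (0.437/2.00) × 18.35 = 4.008 mg/L.

t_c ≈ 0.951 d; D_c ≈ 4.01 mg/L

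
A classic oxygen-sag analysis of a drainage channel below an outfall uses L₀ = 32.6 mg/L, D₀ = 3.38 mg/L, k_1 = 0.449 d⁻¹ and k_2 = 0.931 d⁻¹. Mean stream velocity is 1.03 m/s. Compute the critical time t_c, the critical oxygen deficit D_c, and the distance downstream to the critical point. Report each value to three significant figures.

With k_2/k_1 = 2.073 and 1 − D₀(k_2−k_1)/(k_1 L₀) = 0.8887,
t_c = ln(2.073 × 0.8887) / (0.931 − 0.449) = ln(1.843) / 0.4820 = 0.6112/0.4820 = 1.268 d.
L(t_c) = L₀ e^(−k_1 t_c) = 32.6 × 0.5659 = 18.45 mg/L, and at the critical point k_2 D_c = k_1 L, so D_c = (0.449/0.931) × 18.45 = 8.897 mg/L.
x_c = v t_c = 1.03 m/s × 1.268 d × 86400 s/d = 112900 m ≈ 113 km.

t_c ≈ 1.27 d; D_c ≈ 8.90 mg/L; x_c ≈ 113 km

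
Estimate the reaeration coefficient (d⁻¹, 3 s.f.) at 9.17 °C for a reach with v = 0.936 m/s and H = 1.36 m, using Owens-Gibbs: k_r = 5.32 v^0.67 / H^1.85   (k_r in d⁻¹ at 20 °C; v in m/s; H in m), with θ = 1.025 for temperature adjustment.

k_r(20) = 5.32 × 0.936^0.67 / 1.36^1.85 = 5.32 × 0.9567 / 1.766 = 2.882 d⁻¹.
k_r(9.17) = 2.882 × 1.025^(9.17−20) = 2.882 × 0.7654 = 2.205 d⁻¹.

k_r ≈ 2.21 d⁻¹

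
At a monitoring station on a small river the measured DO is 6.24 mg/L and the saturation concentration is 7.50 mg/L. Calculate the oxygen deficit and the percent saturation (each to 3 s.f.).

D = C_s − C = 7.50 − 6.24 = 1.26 mg/L.
% saturation = 6.24/7.50 × 100 = 83.2 %.

D ≈ 1.26 mg/L; 83.2 % saturation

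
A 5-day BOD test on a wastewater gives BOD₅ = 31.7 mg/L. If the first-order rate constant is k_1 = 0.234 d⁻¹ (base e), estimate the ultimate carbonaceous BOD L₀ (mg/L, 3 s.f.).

BOD₅ = L₀(1 − e^(−5k_1)) ⇒ L₀ = BOD₅ / (1 − e^(−5×0.234))
= 31.7 / (1 − 0.3104) = 31.7 / 0.6896 = 45.97 mg/L.

L₀ ≈ 46.0 mg/L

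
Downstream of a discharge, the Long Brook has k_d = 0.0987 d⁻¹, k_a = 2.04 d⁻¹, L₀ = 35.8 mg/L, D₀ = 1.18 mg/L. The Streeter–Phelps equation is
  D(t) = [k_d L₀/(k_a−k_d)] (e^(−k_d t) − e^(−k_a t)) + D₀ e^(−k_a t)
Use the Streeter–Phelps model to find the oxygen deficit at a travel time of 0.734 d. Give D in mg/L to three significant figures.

D ≈ 1.55 mg/L

k_d L₀/(k_a−k_d) = 0.0987×35.8/(2.04−0.0987) = 3.533/1.941 = 1.820 mg/L.
e^(−k_d t) = e^(−0.0987×0.7340) = 0.9301; e^(−k_a t) = e^(−2.04×0.7340) = 0.2237.
D = 1.820 × (0.9301 − 0.2237) + 1.18 × 0.2237 = 1.286 + 0.2640 = 1.550 mg/L.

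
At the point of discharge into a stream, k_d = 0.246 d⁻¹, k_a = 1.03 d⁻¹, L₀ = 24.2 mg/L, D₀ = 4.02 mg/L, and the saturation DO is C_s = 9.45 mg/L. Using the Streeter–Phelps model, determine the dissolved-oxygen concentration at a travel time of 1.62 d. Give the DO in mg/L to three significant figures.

DO ≈ 5.03 mg/L

k_d L₀/(k_a−k_d) = 0.246×24.2/(1.03−0.246) = 5.953/0.7840 = 7.593 mg/L.
e^(−k_d t) = e^(−0.246×1.620) = 0.6713; e^(−k_a t) = e^(−1.03×1.620) = 0.1885.
D = 7.593 × (0.6713 − 0.1885) + 4.02 × 0.1885 = 3.666 + 0.7578 = 4.424 mg/L.
DO = C_s − D = 9.45 − 4.424 = 5.026 mg/L.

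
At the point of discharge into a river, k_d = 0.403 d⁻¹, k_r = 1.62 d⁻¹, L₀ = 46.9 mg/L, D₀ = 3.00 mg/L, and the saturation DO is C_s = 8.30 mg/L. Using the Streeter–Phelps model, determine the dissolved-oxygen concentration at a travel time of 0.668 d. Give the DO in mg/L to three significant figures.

DO ≈ 0.681 mg/L

k_d L₀/(k_r−k_d) = 0.403×46.9/(1.62−0.403) = 18.90/1.217 = 15.53 mg/L.
e^(−k_d t) = e^(−0.403×0.6680) = 0.7640; e^(−k_r t) = e^(−1.62×0.6680) = 0.3389.
D = 15.53 × (0.7640 − 0.3389) + 3.00 × 0.3389 = 6.602 + 1.017 = 7.619 mg/L.
DO = C_s − D = 8.30 − 7.619 = 0.6810 mg/L.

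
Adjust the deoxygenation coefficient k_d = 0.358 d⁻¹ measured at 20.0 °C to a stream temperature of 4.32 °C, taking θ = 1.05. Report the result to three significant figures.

k_d ≈ 0.167 d⁻¹

k_d(T₂) = k_d(T₁) · θ^(T₂−T₁) = 0.358 × 1.05^(4.32−20.0)
= 0.358 × 1.05^-15.7 = 0.358 × 0.4653 = 0.1666 d⁻¹.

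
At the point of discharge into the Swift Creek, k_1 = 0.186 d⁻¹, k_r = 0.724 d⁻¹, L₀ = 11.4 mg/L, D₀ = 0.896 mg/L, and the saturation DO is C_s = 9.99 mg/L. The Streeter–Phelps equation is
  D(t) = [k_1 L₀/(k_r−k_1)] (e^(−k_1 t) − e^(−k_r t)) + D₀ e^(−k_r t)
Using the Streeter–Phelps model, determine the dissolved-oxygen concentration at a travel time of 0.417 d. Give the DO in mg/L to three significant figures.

k_1 L₀/(k_r−k_1) = 0.186×11.4/(0.724−0.186) = 2.120/0.5380 = 3.941 mg/L.
e^(−k_1 t) = e^(−0.186×0.4170) = 0.9254; e^(−k_r t) = e^(−0.724×0.4170) = 0.7394.
D = 3.941 × (0.9254 − 0.7394) + 0.896 × 0.7394 = 0.7329 + 0.6625 = 1.395 mg/L.
DO = C_s − D = 9.99 − 1.395 = 8.595 mg/L.

DO ≈ 8.59 mg/L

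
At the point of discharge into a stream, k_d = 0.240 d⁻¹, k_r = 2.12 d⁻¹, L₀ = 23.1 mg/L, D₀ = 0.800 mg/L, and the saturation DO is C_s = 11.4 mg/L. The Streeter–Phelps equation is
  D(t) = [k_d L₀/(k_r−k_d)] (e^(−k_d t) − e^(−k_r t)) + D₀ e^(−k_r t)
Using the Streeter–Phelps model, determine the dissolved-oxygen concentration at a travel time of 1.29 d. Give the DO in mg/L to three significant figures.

DO ≈ 9.38 mg/L

k_d L₀/(k_r−k_d) = 0.240×23.1/(2.12−0.240) = 5.544/1.880 = 2.949 mg/L.
e^(−k_d t) = e^(−0.240×1.290) = 0.7337; e^(−k_r t) = e^(−2.12×1.290) = 0.06491.
D = 2.949 × (0.7337 − 0.06491) + 0.800 × 0.06491 = 1.972 + 0.05193 = 2.024 mg/L.
DO = C_s − D = 11.4 − 2.024 = 9.376 mg/L.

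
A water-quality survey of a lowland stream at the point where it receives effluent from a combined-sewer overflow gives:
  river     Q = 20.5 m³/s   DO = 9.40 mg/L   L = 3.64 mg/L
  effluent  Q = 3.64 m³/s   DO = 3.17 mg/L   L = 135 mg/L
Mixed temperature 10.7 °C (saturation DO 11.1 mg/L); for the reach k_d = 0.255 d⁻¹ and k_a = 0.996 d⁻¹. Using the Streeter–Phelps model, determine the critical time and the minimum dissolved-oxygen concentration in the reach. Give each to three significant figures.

t_c ≈ 1.30 d; minimum DO ≈ 6.80 mg/L

Mixed DO = (20.5×9.40 + 3.64×3.17)/(20.5+3.64) = 204.2/24.14 = 8.461 mg/L.
Mixed L₀ = (20.5×3.64 + 3.64×135)/(24.14) = 566.0/24.14 = 23.45 mg/L.
Initial deficit D₀ = C_s − DO₀ = 11.1 − 8.461 = 2.639 mg/L.
t_c = (1/0.7410) ln[(0.996/0.255)(1 − 2.639×0.7410/(0.255×23.45))] = 1.350 × ln(2.628) = 1.304 d.
D_c = (0.255/0.996) × 23.45 × e^(−0.255×1.304) = 0.2560 × 23.45 × 0.7171 = 4.305 mg/L.
Minimum DO = 11.1 − 4.305 = 6.795 mg/L.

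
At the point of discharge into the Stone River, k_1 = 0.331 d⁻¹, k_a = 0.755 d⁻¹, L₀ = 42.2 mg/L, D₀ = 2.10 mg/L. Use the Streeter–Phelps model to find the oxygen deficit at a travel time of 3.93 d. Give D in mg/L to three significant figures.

k_1 L₀/(k_a−k_1) = 0.331×42.2/(0.755−0.331) = 13.97/0.4240 = 32.94 mg/L.
e^(−k_1 t) = e^(−0.331×3.930) = 0.2723; e^(−k_a t) = e^(−0.755×3.930) = 0.05145.
D = 32.94 × (0.2723 − 0.05145) + 2.10 × 0.05145 = 7.276 + 0.1080 = 7.384 mg/L.

D ≈ 7.38 mg/L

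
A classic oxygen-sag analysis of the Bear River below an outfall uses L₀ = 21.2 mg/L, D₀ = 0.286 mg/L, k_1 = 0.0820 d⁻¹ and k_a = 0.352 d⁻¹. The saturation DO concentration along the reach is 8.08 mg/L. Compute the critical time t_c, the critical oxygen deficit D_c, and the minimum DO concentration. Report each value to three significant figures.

t_c ≈ 5.23 d; D_c ≈ 3.22 mg/L; min DO ≈ 4.86 mg/L

t_c = [1/(k_a−k_1)] ln[(k_a/k_1)(1 − D₀(k_a−k_1)/(k_1 L₀))]
= [1/(0.352−0.0820)] ln[(0.352/0.0820)(1 − 0.286×0.2700/(0.0820×21.2))]
= (1/0.2700) ln[4.293 × 0.9556] = 3.704 × ln(4.102) = 3.704 × 1.411 = 5.228 d.
D_c = (k_1/k_a) L₀ e^(−k_1 t_c) = (0.0820/0.352) × 21.2 × e^(−0.0820×5.228) = 0.2330 × 21.2 × 0.6514 = 3.217 mg/L.
Minimum DO = C_s − D_c = 8.08 − 3.217 = 4.863 mg/L.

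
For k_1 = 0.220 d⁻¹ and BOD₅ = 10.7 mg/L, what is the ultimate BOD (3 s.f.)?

BOD₅ = L₀(1 − e^(−5k_1)) ⇒ L₀ = BOD₅ / (1 − e^(−5×0.220))
= 10.7 / (1 − 0.3329) = 10.7 / 0.6671 = 16.04 mg/L.

L₀ ≈ 16.0 mg/L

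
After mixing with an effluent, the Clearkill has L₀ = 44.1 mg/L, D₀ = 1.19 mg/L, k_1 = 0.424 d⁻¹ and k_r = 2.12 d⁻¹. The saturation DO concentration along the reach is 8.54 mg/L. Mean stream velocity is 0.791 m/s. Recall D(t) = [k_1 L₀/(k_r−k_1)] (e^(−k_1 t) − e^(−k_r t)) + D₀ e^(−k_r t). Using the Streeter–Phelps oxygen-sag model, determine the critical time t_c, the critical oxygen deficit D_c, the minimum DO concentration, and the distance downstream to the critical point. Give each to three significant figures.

t_c ≈ 0.882 d; D_c ≈ 6.07 mg/L; min DO ≈ 2.47 mg/L; x_c ≈ 60.3 km

At the critical point dD/dt = 0, so k_1 L₀ e^(−k_1 t) = k_r D. Substituting D(t) from the Streeter–Phelps equation and solving for t gives
t_c = ln[(k_r/k_1)(1 − D₀(k_r−k_1)/(k_1 L₀))] / (k_r−k_1).
Here k_r−k_1 = 1.696 d⁻¹ and 1 − D₀(k_r−k_1)/(k_1 L₀) = 1 − 1.19×1.696/(0.424×44.1) = 0.8921, so
t_c = ln(5.000 × 0.8921) / 1.696 = 1.495 / 1.696 = 0.8816 d.
L(t_c) = L₀ e^(−k_1 t_c) = 44.1 × 0.6881 = 30.35 mg/L, and at the critical point k_r D_c = k_1 L, so D_c = (0.424/2.12) × 30.35 = 6.069 mg/L.
Minimum DO = C_s − D_c = 8.54 − 6.069 = 2.471 mg/L.
x_c = v t_c = 0.791 m/s × 0.8816 d × 86400 s/d = 60250 m ≈ 60.3 km.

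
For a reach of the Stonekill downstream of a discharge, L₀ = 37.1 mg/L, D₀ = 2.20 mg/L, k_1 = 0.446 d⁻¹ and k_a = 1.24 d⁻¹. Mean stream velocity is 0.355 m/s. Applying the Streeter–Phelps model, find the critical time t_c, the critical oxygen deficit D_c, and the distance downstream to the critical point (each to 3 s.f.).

t_c ≈ 1.15 d; D_c ≈ 8.00 mg/L; x_c ≈ 35.2 km

At the critical point dD/dt = 0, so k_1 L₀ e^(−k_1 t) = k_a D. Substituting D(t) from the Streeter–Phelps equation and solving for t gives
t_c = ln[(k_a/k_1)(1 − D₀(k_a−k_1)/(k_1 L₀))] / (k_a−k_1).
Here k_a−k_1 = 0.7940 d⁻¹ and 1 − D₀(k_a−k_1)/(k_1 L₀) = 1 − 2.20×0.7940/(0.446×37.1) = 0.8944, so
t_c = ln(2.780 × 0.8944) / 0.7940 = 0.9110 / 0.7940 = 1.147 d.
D_c = (k_1/k_a) L₀ e^(−k_1 t_c) = (0.446/1.24) × 37.1 × e^(−0.446×1.147) = 0.3597 × 37.1 × 0.5995 = 7.999 mg/L.
x_c = v t_c = 0.355 m/s × 1.147 d × 86400 s/d = 35190 m ≈ 35.2 km.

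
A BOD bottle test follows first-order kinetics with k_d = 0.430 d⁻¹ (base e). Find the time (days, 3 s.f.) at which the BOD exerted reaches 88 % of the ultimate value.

y/L₀ = 1 − e^(−k_d t) = 0.88 ⇒ e^(−k_d t) = 0.120
t = −ln(0.120) / 0.430 = 2.120 / 0.430 = 4.931 d.

t ≈ 4.93 d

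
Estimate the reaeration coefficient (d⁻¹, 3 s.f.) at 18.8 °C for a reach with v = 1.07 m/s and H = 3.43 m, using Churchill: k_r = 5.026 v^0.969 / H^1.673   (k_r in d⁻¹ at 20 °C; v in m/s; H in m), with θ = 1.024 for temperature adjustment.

k_r ≈ 0.663 d⁻¹

k_r(20) = 5.026 × 1.07^0.969 / 3.43^1.673 = 5.026 × 1.068 / 7.862 = 0.6826 d⁻¹.
k_r(18.8) = 0.6826 × 1.024^(18.8−20) = 0.6826 × 0.9719 = 0.6634 d⁻¹.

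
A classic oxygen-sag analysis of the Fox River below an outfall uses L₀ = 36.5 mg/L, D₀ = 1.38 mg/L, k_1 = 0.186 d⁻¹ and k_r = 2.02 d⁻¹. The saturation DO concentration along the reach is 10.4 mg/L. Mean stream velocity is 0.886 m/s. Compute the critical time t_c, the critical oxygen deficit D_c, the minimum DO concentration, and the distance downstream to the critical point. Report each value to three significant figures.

At the critical point dD/dt = 0, so k_1 L₀ e^(−k_1 t) = k_r D. Substituting D(t) from the Streeter–Phelps equation and solving for t gives
t_c = ln[(k_r/k_1)(1 − D₀(k_r−k_1)/(k_1 L₀))] / (k_r−k_1).
Here k_r−k_1 = 1.834 d⁻¹ and 1 − D₀(k_r−k_1)/(k_1 L₀) = 1 − 1.38×1.834/(0.186×36.5) = 0.6272, so
t_c = ln(10.86 × 0.6272) / 1.834 = 1.919 / 1.834 = 1.046 d.
D_c = (k_1/k_r) L₀ e^(−k_1 t_c) = (0.186/2.02) × 36.5 × e^(−0.186×1.046) = 0.09208 × 36.5 × 0.8232 = 2.767 mg/L.
Minimum DO = C_s − D_c = 10.4 − 2.767 = 7.633 mg/L.
x_c = v t_c = 0.886 m/s × 1.046 d × 86400 s/d = 80080 m ≈ 80.1 km.

t_c ≈ 1.05 d; D_c ≈ 2.77 mg/L; min DO ≈ 7.63 mg/L; x_c ≈ 80.1 km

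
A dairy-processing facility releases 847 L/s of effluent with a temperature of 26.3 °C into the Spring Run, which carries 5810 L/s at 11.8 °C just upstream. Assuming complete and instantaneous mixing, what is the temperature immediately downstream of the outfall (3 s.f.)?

Flow-weighted mixing: C = (Q_r C_r + Q_w C_w)/(Q_r + Q_w)
= (5810×11.8 + 847×26.3)/(5810 + 847) = 90830/6657 = 13.64 °C.

13.6 °C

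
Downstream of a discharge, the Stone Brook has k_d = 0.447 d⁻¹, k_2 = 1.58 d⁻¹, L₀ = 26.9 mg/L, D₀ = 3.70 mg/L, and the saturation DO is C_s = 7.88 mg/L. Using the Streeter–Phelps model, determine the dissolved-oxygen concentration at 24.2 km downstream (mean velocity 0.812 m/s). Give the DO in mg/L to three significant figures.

Travel time t = x/v = 24.2 km / (0.812 m/s) = 24200 m / 0.812 m/s = 29800 s = 0.3449 d.
k_d L₀/(k_2−k_d) = 0.447×26.9/(1.58−0.447) = 12.02/1.133 = 10.61 mg/L.
e^(−k_d t) = e^(−0.447×0.3449) = 0.8571; e^(−k_2 t) = e^(−1.58×0.3449) = 0.5798.
D = 10.61 × (0.8571 − 0.5798) + 3.70 × 0.5798 = 2.943 + 2.145 = 5.088 mg/L.
DO = C_s − D = 7.88 − 5.088 = 2.792 mg/L.

DO ≈ 2.79 mg/L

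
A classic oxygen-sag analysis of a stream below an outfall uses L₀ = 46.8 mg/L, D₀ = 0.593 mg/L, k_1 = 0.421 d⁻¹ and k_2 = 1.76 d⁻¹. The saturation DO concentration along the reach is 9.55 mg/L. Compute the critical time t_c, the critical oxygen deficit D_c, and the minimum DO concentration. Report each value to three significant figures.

t_c ≈ 1.04 d; D_c ≈ 7.23 mg/L; min DO ≈ 2.32 mg/L

t_c = [1/(k_2−k_1)] ln[(k_2/k_1)(1 − D₀(k_2−k_1)/(k_1 L₀))]
= [1/(1.76−0.421)] ln[(1.76/0.421)(1 − 0.593×1.339/(0.421×46.8))]
= (1/1.339) ln[4.181 × 0.9597] = 0.7468 × ln(4.012) = 0.7468 × 1.389 = 1.038 d.
L(t_c) = L₀ e^(−k_1 t_c) = 46.8 × 0.6461 = 30.24 mg/L, and at the critical point k_2 D_c = k_1 L, so D_c = (0.421/1.76) × 30.24 = 7.233 mg/L.
Minimum DO = C_s − D_c = 9.55 − 7.233 = 2.317 mg/L.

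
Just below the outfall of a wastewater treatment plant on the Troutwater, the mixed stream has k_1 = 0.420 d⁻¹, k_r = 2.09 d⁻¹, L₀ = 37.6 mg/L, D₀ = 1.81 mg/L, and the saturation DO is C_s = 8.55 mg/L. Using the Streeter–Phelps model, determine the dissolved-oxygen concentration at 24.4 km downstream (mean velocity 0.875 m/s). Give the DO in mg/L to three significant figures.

Travel time t = x/v = 24.4 km / (0.875 m/s) = 24400 m / 0.875 m/s = 27890 s = 0.3228 d.
k_1 L₀/(k_r−k_1) = 0.420×37.6/(2.09−0.420) = 15.79/1.670 = 9.456 mg/L.
e^(−k_1 t) = e^(−0.420×0.3228) = 0.8732; e^(−k_r t) = e^(−2.09×0.3228) = 0.5094.
D = 9.456 × (0.8732 − 0.5094) + 1.81 × 0.5094 = 3.441 + 0.9220 = 4.363 mg/L.
DO = C_s − D = 8.55 − 4.363 = 4.187 mg/L.

DO ≈ 4.19 mg/L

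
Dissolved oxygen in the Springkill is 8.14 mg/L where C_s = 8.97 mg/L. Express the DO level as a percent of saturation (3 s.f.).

% saturation = C/C_s × 100 = 8.14/8.97 × 100 = 90.7 %.

90.7 % saturation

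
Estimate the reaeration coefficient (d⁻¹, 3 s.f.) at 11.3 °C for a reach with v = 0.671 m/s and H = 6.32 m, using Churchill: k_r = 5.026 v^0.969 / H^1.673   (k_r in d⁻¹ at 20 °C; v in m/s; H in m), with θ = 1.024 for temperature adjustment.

k_r(20) = 5.026 × 0.671^0.969 / 6.32^1.673 = 5.026 × 0.6794 / 21.86 = 0.1562 d⁻¹.
k_r(11.3) = 0.1562 × 1.024^(11.3−20) = 0.1562 × 0.8136 = 0.1271 d⁻¹.

k_r ≈ 0.127 d⁻¹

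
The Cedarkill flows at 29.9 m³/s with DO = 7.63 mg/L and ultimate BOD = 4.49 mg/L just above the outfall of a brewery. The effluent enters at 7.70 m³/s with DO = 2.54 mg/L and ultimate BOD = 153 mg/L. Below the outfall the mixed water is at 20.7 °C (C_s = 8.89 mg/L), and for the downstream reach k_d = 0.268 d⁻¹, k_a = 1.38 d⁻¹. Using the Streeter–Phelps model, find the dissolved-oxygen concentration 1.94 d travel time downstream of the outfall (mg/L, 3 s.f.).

DO ≈ 4.31 mg/L

Mixed DO = (29.9×7.63 + 7.70×2.54)/(29.9+7.70) = 247.7/37.60 = 6.588 mg/L.
Mixed L₀ = (29.9×4.49 + 7.70×153)/(37.60) = 1312/37.60 = 34.90 mg/L.
Initial deficit D₀ = C_s − DO₀ = 8.89 − 6.588 = 2.302 mg/L.
D(1.94) = [0.268×34.90/(1.38−0.268)](e^(−0.268×1.94) − e^(−1.38×1.94)) + 2.302 e^(−1.38×1.94)
= 8.412 × (0.5946 − 0.06876) + 2.302 × 0.06876 = 4.581 mg/L.
DO = 8.89 − 4.581 = 4.309 mg/L.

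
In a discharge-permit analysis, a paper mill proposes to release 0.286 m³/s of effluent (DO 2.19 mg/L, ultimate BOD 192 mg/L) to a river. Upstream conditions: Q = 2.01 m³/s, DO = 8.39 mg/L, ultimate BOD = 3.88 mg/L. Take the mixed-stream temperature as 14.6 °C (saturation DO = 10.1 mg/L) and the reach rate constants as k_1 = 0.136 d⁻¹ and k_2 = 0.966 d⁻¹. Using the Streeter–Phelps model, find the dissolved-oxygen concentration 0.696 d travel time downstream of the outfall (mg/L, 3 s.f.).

Mixed DO = (2.01×8.39 + 0.286×2.19)/(2.01+0.286) = 17.49/2.296 = 7.618 mg/L.
Mixed L₀ = (2.01×3.88 + 0.286×192)/(2.296) = 62.71/2.296 = 27.31 mg/L.
Initial deficit D₀ = C_s − DO₀ = 10.1 − 7.618 = 2.482 mg/L.
D(0.696) = [0.136×27.31/(0.966−0.136)](e^(−0.136×0.696) − e^(−0.966×0.696)) + 2.482 e^(−0.966×0.696)
= 4.475 × (0.9097 − 0.5105) + 2.482 × 0.5105 = 3.054 mg/L.
DO = 10.1 − 3.054 = 7.046 mg/L.

DO ≈ 7.05 mg/L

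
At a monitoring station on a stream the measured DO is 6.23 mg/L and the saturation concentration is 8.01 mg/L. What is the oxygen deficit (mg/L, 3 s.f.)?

D = C_s − C = 8.01 − 6.23 = 1.78 mg/L.

D ≈ 1.78 mg/L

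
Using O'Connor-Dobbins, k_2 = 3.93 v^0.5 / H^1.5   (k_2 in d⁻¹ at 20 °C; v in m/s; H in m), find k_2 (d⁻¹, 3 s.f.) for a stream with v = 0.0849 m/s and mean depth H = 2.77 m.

k_2 ≈ 0.248 d⁻¹

k_2 = 3.93 × 0.0849^0.5 / 2.77^1.5 = 3.93 × 0.2914 / 4.610 = 0.2484 d⁻¹.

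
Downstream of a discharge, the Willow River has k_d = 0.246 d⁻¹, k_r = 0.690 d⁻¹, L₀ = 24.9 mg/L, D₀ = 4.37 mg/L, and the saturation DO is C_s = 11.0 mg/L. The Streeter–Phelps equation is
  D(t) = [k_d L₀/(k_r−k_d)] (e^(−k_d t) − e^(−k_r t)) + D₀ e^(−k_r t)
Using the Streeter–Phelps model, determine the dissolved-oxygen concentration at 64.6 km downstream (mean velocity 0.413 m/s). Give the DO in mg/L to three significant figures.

Travel time t = x/v = 64.6 km / (0.413 m/s) = 64600 m / 0.413 m/s = 156400 s = 1.810 d.
k_d L₀/(k_r−k_d) = 0.246×24.9/(0.690−0.246) = 6.125/0.4440 = 13.80 mg/L.
e^(−k_d t) = e^(−0.246×1.810) = 0.6406; e^(−k_r t) = e^(−0.690×1.810) = 0.2867.
D = 13.80 × (0.6406 − 0.2867) + 4.37 × 0.2867 = 4.882 + 1.253 = 6.135 mg/L.
DO = C_s − D = 11.0 − 6.135 = 4.865 mg/L.

DO ≈ 4.87 mg/L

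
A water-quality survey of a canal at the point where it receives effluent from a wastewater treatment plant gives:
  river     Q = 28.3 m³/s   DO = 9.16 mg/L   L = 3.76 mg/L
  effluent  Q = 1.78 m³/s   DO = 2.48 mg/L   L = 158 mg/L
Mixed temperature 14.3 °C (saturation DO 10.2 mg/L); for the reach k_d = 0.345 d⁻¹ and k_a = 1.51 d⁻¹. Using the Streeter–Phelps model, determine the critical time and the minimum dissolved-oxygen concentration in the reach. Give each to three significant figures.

Mixed DO = (28.3×9.16 + 1.78×2.48)/(28.3+1.78) = 263.6/30.08 = 8.765 mg/L.
Mixed L₀ = (28.3×3.76 + 1.78×158)/(30.08) = 387.6/30.08 = 12.89 mg/L.
Initial deficit D₀ = C_s − DO₀ = 10.2 − 8.765 = 1.435 mg/L.
t_c = (1/1.165) ln[(1.51/0.345)(1 − 1.435×1.165/(0.345×12.89))] = 0.8584 × ln(2.731) = 0.8623 d.
D_c = (0.345/1.51) × 12.89 × e^(−0.345×0.8623) = 0.2285 × 12.89 × 0.7427 = 2.187 mg/L.
Minimum DO = 10.2 − 2.187 = 8.013 mg/L.

t_c ≈ 0.862 d; minimum DO ≈ 8.01 mg/L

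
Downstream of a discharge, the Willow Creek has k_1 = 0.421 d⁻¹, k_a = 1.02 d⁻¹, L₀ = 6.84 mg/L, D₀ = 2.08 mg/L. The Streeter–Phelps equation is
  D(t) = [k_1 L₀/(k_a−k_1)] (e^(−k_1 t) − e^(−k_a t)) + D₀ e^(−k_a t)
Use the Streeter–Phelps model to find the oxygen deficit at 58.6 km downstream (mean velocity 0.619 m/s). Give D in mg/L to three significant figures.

D ≈ 2.14 mg/L

Travel time t = x/v = 58.6 km / (0.619 m/s) = 58600 m / 0.619 m/s = 94670 s = 1.096 d.
k_1 L₀/(k_a−k_1) = 0.421×6.84/(1.02−0.421) = 2.880/0.5990 = 4.807 mg/L.
e^(−k_1 t) = e^(−0.421×1.096) = 0.6305; e^(−k_a t) = e^(−1.02×1.096) = 0.3271.
D = 4.807 × (0.6305 − 0.3271) + 2.08 × 0.3271 = 1.459 + 0.6803 = 2.139 mg/L.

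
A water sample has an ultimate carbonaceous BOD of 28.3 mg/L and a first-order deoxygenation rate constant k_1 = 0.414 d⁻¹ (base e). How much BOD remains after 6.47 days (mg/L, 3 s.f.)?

L_t = L₀ e^(−k_1 t) = 28.3 × e^(−0.414×6.47) = 28.3 × 0.06866 = 1.943 mg/L.

L ≈ 1.94 mg/L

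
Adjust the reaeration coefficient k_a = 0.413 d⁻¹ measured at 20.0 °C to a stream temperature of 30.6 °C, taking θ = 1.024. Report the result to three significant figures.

k_a(T₂) = k_a(T₁) · θ^(T₂−T₁) = 0.413 × 1.024^(30.6−20.0)
= 0.413 × 1.024^10.6 = 0.413 × 1.286 = 0.5310 d⁻¹.

k_a ≈ 0.531 d⁻¹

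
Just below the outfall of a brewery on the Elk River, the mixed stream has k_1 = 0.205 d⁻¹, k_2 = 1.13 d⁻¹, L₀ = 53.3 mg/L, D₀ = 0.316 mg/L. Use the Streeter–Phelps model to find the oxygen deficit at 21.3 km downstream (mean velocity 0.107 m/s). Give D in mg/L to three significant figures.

Travel time t = x/v = 21.3 km / (0.107 m/s) = 21300 m / 0.107 m/s = 199100 s = 2.304 d.
k_1 L₀/(k_2−k_1) = 0.205×53.3/(1.13−0.205) = 10.93/0.9250 = 11.81 mg/L.
e^(−k_1 t) = e^(−0.205×2.304) = 0.6236; e^(−k_2 t) = e^(−1.13×2.304) = 0.07401.
D = 11.81 × (0.6236 − 0.07401) + 0.316 × 0.07401 = 6.491 + 0.02339 = 6.515 mg/L.

D ≈ 6.51 mg/L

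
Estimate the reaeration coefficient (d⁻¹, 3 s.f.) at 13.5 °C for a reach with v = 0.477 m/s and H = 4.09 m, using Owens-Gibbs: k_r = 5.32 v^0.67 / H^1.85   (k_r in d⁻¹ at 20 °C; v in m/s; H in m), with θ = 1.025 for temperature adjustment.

k_r(20) = 5.32 × 0.477^0.67 / 4.09^1.85 = 5.32 × 0.6090 / 13.54 = 0.2392 d⁻¹.
k_r(13.5) = 0.2392 × 1.025^(13.5−20) = 0.2392 × 0.8517 = 0.2038 d⁻¹.

k_r ≈ 0.204 d⁻¹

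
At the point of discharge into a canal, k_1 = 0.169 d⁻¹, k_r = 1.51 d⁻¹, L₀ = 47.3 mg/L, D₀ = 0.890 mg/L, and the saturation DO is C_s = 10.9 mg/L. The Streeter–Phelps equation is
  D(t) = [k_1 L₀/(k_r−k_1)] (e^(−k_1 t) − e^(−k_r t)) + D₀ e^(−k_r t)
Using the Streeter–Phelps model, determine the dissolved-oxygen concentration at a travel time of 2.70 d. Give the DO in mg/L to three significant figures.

DO ≈ 7.21 mg/L

k_1 L₀/(k_r−k_1) = 0.169×47.3/(1.51−0.169) = 7.994/1.341 = 5.961 mg/L.
e^(−k_1 t) = e^(−0.169×2.700) = 0.6336; e^(−k_r t) = e^(−1.51×2.700) = 0.01696.
D = 5.961 × (0.6336 − 0.01696) + 0.890 × 0.01696 = 3.676 + 0.01509 = 3.691 mg/L.
DO = C_s − D = 10.9 − 3.691 = 7.209 mg/L.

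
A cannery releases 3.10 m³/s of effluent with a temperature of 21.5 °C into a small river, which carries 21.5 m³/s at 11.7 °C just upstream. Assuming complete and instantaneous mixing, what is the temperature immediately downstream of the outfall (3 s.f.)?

Flow-weighted mixing: C = (Q_r C_r + Q_w C_w)/(Q_r + Q_w)
= (21.5×11.7 + 3.10×21.5)/(21.5 + 3.10) = 318.2/24.60 = 12.93 °C.

12.9 °C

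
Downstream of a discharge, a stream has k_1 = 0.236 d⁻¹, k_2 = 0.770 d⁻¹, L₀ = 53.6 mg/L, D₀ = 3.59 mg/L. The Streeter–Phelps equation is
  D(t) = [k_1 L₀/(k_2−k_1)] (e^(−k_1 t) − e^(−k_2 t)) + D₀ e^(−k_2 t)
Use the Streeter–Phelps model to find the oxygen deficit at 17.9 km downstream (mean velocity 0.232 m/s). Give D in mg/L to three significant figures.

Travel time t = x/v = 17.9 km / (0.232 m/s) = 17900 m / 0.232 m/s = 77160 s = 0.8930 d.
k_1 L₀/(k_2−k_1) = 0.236×53.6/(0.770−0.236) = 12.65/0.5340 = 23.69 mg/L.
e^(−k_1 t) = e^(−0.236×0.8930) = 0.8100; e^(−k_2 t) = e^(−0.770×0.8930) = 0.5028.
D = 23.69 × (0.8100 − 0.5028) + 3.59 × 0.5028 = 7.277 + 1.805 = 9.082 mg/L.

D ≈ 9.08 mg/L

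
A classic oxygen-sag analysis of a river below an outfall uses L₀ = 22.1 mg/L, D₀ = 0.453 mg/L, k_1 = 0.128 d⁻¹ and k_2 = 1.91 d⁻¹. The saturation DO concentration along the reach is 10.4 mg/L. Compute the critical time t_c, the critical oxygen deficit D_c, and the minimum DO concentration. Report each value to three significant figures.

t_c ≈ 1.33 d; D_c ≈ 1.25 mg/L; min DO ≈ 9.15 mg/L

With k_2/k_1 = 14.92 and 1 − D₀(k_2−k_1)/(k_1 L₀) = 0.7146,
t_c = ln(14.92 × 0.7146) / (1.91 − 0.128) = ln(10.66) / 1.782 = 2.367/1.782 = 1.328 d.
L(t_c) = L₀ e^(−k_1 t_c) = 22.1 × 0.8437 = 18.64 mg/L, and at the critical point k_2 D_c = k_1 L, so D_c = (0.128/1.91) × 18.64 = 1.249 mg/L.
Minimum DO = C_s − D_c = 10.4 − 1.249 = 9.151 mg/L.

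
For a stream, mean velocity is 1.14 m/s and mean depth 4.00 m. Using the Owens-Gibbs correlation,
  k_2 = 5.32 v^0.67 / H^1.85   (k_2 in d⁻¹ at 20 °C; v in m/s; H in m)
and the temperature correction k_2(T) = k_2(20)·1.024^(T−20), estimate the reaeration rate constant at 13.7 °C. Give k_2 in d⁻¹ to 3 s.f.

k_2(20) = 5.32 × 1.14^0.67 / 4.00^1.85 = 5.32 × 1.092 / 13.00 = 0.4469 d⁻¹.
k_2(13.7) = 0.4469 × 1.024^(13.7−20) = 0.4469 × 0.8612 = 0.3849 d⁻¹.

k_2 ≈ 0.385 d⁻¹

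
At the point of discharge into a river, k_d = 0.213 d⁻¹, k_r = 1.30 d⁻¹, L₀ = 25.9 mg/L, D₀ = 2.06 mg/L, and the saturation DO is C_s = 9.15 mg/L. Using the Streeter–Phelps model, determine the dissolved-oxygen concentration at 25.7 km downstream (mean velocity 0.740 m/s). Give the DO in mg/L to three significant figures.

DO ≈ 6.28 mg/L

Travel time t = x/v = 25.7 km / (0.740 m/s) = 25700 m / 0.740 m/s = 34730 s = 0.4020 d.
k_d L₀/(k_r−k_d) = 0.213×25.9/(1.30−0.213) = 5.517/1.087 = 5.075 mg/L.
e^(−k_d t) = e^(−0.213×0.4020) = 0.9179; e^(−k_r t) = e^(−1.30×0.4020) = 0.5930.
D = 5.075 × (0.9179 − 0.5930) + 2.06 × 0.5930 = 1.649 + 1.222 = 2.871 mg/L.
DO = C_s − D = 9.15 − 2.871 = 6.279 mg/L.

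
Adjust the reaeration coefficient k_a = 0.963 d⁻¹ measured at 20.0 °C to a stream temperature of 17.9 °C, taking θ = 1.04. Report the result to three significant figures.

k_a ≈ 0.887 d⁻¹

k_a(T₂) = k_a(T₁) · θ^(T₂−T₁) = 0.963 × 1.04^(17.9−20.0)
= 0.963 × 1.04^-2.10 = 0.963 × 0.9209 = 0.8869 d⁻¹.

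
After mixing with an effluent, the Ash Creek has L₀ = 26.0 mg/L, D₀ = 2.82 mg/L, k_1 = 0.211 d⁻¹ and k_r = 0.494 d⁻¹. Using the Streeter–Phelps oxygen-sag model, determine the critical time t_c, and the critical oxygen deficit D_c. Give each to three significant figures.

With k_r/k_1 = 2.341 and 1 − D₀(k_r−k_1)/(k_1 L₀) = 0.8545,
t_c = ln(2.341 × 0.8545) / (0.494 − 0.211) = ln(2.001) / 0.2830 = 0.6935/0.2830 = 2.450 d.
L(t_c) = L₀ e^(−k_1 t_c) = 26.0 × 0.5963 = 15.50 mg/L, and at the critical point k_r D_c = k_1 L, so D_c = (0.211/0.494) × 15.50 = 6.622 mg/L.

t_c ≈ 2.45 d; D_c ≈ 6.62 mg/L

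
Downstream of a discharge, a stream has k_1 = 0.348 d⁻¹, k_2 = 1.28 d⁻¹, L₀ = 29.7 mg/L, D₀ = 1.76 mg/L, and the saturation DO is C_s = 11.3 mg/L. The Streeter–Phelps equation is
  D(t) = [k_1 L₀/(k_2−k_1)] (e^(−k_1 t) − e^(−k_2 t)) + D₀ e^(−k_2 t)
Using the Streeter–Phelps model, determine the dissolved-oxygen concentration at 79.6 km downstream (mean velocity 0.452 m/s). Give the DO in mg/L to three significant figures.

DO ≈ 6.53 mg/L

Travel time t = x/v = 79.6 km / (0.452 m/s) = 79600 m / 0.452 m/s = 176100 s = 2.038 d.
k_1 L₀/(k_2−k_1) = 0.348×29.7/(1.28−0.348) = 10.34/0.9320 = 11.09 mg/L.
e^(−k_1 t) = e^(−0.348×2.038) = 0.4920; e^(−k_2 t) = e^(−1.28×2.038) = 0.07361.
D = 11.09 × (0.4920 − 0.07361) + 1.76 × 0.07361 = 4.640 + 0.1296 = 4.769 mg/L.
DO = C_s − D = 11.3 − 4.769 = 6.531 mg/L.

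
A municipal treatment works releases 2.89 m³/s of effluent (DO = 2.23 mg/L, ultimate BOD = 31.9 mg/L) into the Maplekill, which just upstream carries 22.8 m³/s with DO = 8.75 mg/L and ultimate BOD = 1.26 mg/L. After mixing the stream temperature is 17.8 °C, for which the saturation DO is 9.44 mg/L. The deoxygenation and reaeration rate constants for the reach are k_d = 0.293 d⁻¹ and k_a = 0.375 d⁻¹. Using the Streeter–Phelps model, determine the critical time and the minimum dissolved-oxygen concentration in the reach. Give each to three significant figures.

Mixed DO = (22.8×8.75 + 2.89×2.23)/(22.8+2.89) = 205.9/25.69 = 8.017 mg/L.
Mixed L₀ = (22.8×1.26 + 2.89×31.9)/(25.69) = 120.9/25.69 = 4.707 mg/L.
Initial deficit D₀ = C_s − DO₀ = 9.44 − 8.017 = 1.423 mg/L.
t_c = (1/0.08200) ln[(0.375/0.293)(1 − 1.423×0.08200/(0.293×4.707))] = 12.20 × ln(1.172) = 1.931 d.
D_c = (0.293/0.375) × 4.707 × e^(−0.293×1.931) = 0.7813 × 4.707 × 0.5680 = 2.089 mg/L.
Minimum DO = 9.44 − 2.089 = 7.351 mg/L.

t_c ≈ 1.93 d; minimum DO ≈ 7.35 mg/L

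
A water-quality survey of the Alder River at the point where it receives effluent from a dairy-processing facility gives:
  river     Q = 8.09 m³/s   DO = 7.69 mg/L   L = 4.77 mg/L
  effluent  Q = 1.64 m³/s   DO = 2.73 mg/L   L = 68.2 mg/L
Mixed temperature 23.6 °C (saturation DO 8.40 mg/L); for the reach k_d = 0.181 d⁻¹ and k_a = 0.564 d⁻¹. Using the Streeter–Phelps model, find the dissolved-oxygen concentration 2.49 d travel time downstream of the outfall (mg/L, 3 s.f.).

DO ≈ 5.16 mg/L

Mixed DO = (8.09×7.69 + 1.64×2.73)/(8.09+1.64) = 66.69/9.730 = 6.854 mg/L.
Mixed L₀ = (8.09×4.77 + 1.64×68.2)/(9.730) = 150.4/9.730 = 15.46 mg/L.
Initial deficit D₀ = C_s − DO₀ = 8.40 − 6.854 = 1.546 mg/L.
D(2.49) = [0.181×15.46/(0.564−0.181)](e^(−0.181×2.49) − e^(−0.564×2.49)) + 1.546 e^(−0.564×2.49)
= 7.307 × (0.6372 − 0.2455) + 1.546 × 0.2455 = 3.241 mg/L.
DO = 8.40 − 3.241 = 5.159 mg/L.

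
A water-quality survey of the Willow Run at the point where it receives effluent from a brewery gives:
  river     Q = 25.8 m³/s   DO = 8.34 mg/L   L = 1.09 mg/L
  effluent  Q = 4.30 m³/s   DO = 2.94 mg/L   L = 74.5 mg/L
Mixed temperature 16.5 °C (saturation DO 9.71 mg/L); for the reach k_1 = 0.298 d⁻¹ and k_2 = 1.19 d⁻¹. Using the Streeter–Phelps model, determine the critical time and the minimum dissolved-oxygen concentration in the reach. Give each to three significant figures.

Mixed DO = (25.8×8.34 + 4.30×2.94)/(25.8+4.30) = 227.8/30.10 = 7.569 mg/L.
Mixed L₀ = (25.8×1.09 + 4.30×74.5)/(30.10) = 348.5/30.10 = 11.58 mg/L.
Initial deficit D₀ = C_s − DO₀ = 9.71 − 7.569 = 2.141 mg/L.
t_c = (1/0.8920) ln[(1.19/0.298)(1 − 2.141×0.8920/(0.298×11.58))] = 1.121 × ln(1.782) = 0.6479 d.
D_c = (0.298/1.19) × 11.58 × e^(−0.298×0.6479) = 0.2504 × 11.58 × 0.8244 = 2.390 mg/L.
Minimum DO = 9.71 − 2.390 = 7.320 mg/L.

t_c ≈ 0.648 d; minimum DO ≈ 7.32 mg/L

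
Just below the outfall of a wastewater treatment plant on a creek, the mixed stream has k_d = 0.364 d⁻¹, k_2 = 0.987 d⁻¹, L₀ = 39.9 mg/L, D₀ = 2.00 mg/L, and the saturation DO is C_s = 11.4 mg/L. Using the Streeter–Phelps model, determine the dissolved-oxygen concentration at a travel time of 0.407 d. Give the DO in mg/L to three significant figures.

k_d L₀/(k_2−k_d) = 0.364×39.9/(0.987−0.364) = 14.52/0.6230 = 23.31 mg/L.
e^(−k_d t) = e^(−0.364×0.4070) = 0.8623; e^(−k_2 t) = e^(−0.987×0.4070) = 0.6692.
D = 23.31 × (0.8623 − 0.6692) + 2.00 × 0.6692 = 4.502 + 1.338 = 5.841 mg/L.
DO = C_s − D = 11.4 − 5.841 = 5.559 mg/L.

DO ≈ 5.56 mg/L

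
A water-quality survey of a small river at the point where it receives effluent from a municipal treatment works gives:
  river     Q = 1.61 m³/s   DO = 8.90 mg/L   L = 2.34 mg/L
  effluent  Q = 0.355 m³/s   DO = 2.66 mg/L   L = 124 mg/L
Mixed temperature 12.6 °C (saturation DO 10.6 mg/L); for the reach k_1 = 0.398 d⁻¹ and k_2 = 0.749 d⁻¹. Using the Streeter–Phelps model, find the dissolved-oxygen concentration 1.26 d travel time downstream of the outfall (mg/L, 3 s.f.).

DO ≈ 3.53 mg/L

Mixed DO = (1.61×8.90 + 0.355×2.66)/(1.61+0.355) = 15.27/1.965 = 7.773 mg/L.
Mixed L₀ = (1.61×2.34 + 0.355×124)/(1.965) = 47.79/1.965 = 24.32 mg/L.
Initial deficit D₀ = C_s − DO₀ = 10.6 − 7.773 = 2.827 mg/L.
D(1.26) = [0.398×24.32/(0.749−0.398)](e^(−0.398×1.26) − e^(−0.749×1.26)) + 2.827 e^(−0.749×1.26)
= 27.58 × (0.6056 − 0.3892) + 2.827 × 0.3892 = 7.069 mg/L.
DO = 10.6 − 7.069 = 3.531 mg/L.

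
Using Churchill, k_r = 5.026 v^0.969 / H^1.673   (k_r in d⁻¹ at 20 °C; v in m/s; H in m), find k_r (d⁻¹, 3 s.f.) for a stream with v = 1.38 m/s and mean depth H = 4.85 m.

k_r = 5.026 × 1.38^0.969 / 4.85^1.673 = 5.026 × 1.366 / 14.04 = 0.4892 d⁻¹.

k_r ≈ 0.489 d⁻¹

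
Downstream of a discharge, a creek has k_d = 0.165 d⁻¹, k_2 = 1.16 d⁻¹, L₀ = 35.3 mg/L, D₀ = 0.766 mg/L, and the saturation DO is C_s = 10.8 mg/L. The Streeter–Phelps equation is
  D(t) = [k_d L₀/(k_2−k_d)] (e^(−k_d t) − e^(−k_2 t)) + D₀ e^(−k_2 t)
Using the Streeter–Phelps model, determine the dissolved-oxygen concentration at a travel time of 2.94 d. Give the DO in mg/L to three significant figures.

k_d L₀/(k_2−k_d) = 0.165×35.3/(1.16−0.165) = 5.824/0.9950 = 5.854 mg/L.
e^(−k_d t) = e^(−0.165×2.940) = 0.6156; e^(−k_2 t) = e^(−1.16×2.940) = 0.03303.
D = 5.854 × (0.6156 − 0.03303) + 0.766 × 0.03303 = 3.410 + 0.02530 = 3.436 mg/L.
DO = C_s − D = 10.8 − 3.436 = 7.364 mg/L.

DO ≈ 7.36 mg/L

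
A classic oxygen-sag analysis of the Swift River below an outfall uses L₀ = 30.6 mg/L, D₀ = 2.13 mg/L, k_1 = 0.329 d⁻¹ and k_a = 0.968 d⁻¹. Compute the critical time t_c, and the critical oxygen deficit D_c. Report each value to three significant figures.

t_c ≈ 1.46 d; D_c ≈ 6.43 mg/L

At the critical point dD/dt = 0, so k_1 L₀ e^(−k_1 t) = k_a D. Substituting D(t) from the Streeter–Phelps equation and solving for t gives
t_c = ln[(k_a/k_1)(1 − D₀(k_a−k_1)/(k_1 L₀))] / (k_a−k_1).
Here k_a−k_1 = 0.6390 d⁻¹ and 1 − D₀(k_a−k_1)/(k_1 L₀) = 1 − 2.13×0.6390/(0.329×30.6) = 0.8648, so
t_c = ln(2.942 × 0.8648) / 0.6390 = 0.9339 / 0.6390 = 1.462 d.
D_c = (k_1/k_a) L₀ e^(−k_1 t_c) = (0.329/0.968) × 30.6 × e^(−0.329×1.462) = 0.3399 × 30.6 × 0.6183 = 6.430 mg/L.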